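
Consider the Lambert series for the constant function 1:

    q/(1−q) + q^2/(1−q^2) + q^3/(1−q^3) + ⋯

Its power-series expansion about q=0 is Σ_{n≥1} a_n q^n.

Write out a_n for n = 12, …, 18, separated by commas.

n=12: 12·1 6·2 4·3 3·4 2·6 1·12  f→[1+1+1+1+1+1]=6
[q^13] f(13)=1,f(1)=1 ⇒ 2
[q^14] f(14)=1,f(7)=1,f(2)=1,f(1)=1 ⇒ 4
[q^15] f(15)=1,f(5)=1,f(3)=1,f(1)=1 ⇒ 4
q^16  k|16↦f(k): 16:1 8:1 4:1 2:1 1:1  a_16=5
[q^17] f(1)=1,f(17)=1 ⇒ 2
n=18: 18·1 9·2 6·3 3·6 2·9 1·18  f→[1+1+1+1+1+1]=6

6, 2, 4, 4, 5, 2, 6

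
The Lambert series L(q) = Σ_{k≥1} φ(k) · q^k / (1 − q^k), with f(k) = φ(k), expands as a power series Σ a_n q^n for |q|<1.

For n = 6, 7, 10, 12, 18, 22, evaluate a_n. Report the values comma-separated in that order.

[q^6] φ(1)=1,φ(2)=1,φ(3)=2,φ(6)=2 ⇒ 6
d|7:{7,1}  Σφ=6+1=7
n=10: 1·10 2·5 5·2 10·1  φ→[1+1+4+4]=10
d|12:{12,6,4,3,2,1}  Σφ=4+2+2+2+1+1=12
q^18  k|18↦φ(k): 1:1 2:1 3:2 6:2 9:6 18:6  a_18=18
q^22  k|22↦φ(k): 22:10 11:10 2:1 1:1  a_22=22

6, 7, 10, 12, 18, 22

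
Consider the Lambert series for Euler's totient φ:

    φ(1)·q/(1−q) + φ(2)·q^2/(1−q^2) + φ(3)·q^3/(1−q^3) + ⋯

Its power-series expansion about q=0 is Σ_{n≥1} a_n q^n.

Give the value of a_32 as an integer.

d|32:{32,16,8,4,2,1}  Σφ=16+8+4+2+1+1=32

a_32 = 32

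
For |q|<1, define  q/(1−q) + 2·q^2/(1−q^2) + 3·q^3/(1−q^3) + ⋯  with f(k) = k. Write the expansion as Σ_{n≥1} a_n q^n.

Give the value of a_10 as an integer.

q^10  k|10↦f(k): 10:10 5:5 2:2 1:1  a_10=18

a_10 = 18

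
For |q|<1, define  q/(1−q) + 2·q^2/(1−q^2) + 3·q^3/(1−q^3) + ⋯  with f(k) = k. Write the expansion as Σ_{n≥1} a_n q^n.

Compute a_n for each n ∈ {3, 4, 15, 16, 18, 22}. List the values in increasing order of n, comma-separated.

d|3:{3,1}  Σf=3+1=4
n=4: 4·1 2·2 1·4  f→[4+2+1]=7
n=15: 15·1 5·3 3·5 1·15  f→[15+5+3+1]=24
[q^16] f(1)=1,f(2)=2,f(4)=4,f(8)=8,f(16)=16 ⇒ 31
q^18  k|18↦f(k): 18:18 9:9 6:6 3:3 2:2 1:1  a_18=39
q^22  k|22↦f(k): 1:1 2:2 11:11 22:22  a_22=36

4, 7, 24, 31, 39, 36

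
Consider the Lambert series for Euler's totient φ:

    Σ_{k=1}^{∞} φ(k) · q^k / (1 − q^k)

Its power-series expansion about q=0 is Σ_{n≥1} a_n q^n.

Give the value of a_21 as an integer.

d|21:{1,3,7,21}  Σφ=1+2+6+12=21

a_21 = 21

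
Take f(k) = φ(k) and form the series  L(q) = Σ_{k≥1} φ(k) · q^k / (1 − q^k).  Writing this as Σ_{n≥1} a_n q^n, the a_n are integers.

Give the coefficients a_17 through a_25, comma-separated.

q^17  k|17↦φ(k): 1:1 17:16  a_17=17
[q^18] φ(1)=1,φ(2)=1,φ(3)=2,φ(6)=2,φ(9)=6,φ(18)=6 ⇒ 18
q^19  k|19↦φ(k): 19:18 1:1  a_19=19
d|20:{20,10,5,4,2,1}  Σφ=8+4+4+2+1+1=20
d|21:{21,7,3,1}  Σφ=12+6+2+1=21
q^22  k|22↦φ(k): 1:1 2:1 11:10 22:10  a_22=22
[q^23] φ(1)=1,φ(23)=22 ⇒ 23
d|24:{24,12,8,6,4,3,2,1}  Σφ=8+4+4+2+2+2+1+1=24
q^25  k|25↦φ(k): 1:1 5:4 25:20  a_25=25

17, 18, 19, 20, 21, 22, 23, 24, 25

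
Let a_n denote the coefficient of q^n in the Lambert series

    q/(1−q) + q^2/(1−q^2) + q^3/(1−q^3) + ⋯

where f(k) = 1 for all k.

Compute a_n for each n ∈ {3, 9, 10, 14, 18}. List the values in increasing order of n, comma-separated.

q^3  k|3↦f(k): 3:1 1:1  a_3=2
q^9  k|9↦f(k): 9:1 3:1 1:1  a_9=3
n=10: 10·1 5·2 2·5 1·10  f→[1+1+1+1]=4
q^14  k|14↦f(k): 1:1 2:1 7:1 14:1  a_14=4
d|18:{18,9,6,3,2,1}  Σf=1+1+1+1+1+1=6

2, 3, 4, 4, 6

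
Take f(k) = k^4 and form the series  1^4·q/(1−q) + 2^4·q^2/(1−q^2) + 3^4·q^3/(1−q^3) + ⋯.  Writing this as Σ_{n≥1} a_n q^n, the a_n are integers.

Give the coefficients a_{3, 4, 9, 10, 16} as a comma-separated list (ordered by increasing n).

q^3  k|3↦f(k): 1:1 3:81  a_3=82
d|4:{1,2,4}  Σf=1+16+256=273
[q^9] f(1)=1,f(3)=81,f(9)=6561 ⇒ 6643
q^10  k|10↦f(k): 1:1 2:16 5:625 10:10000  a_10=10642
d|16:{1,2,4,8,16}  Σf=1+16+256+4096+65536=69905

82, 273, 6643, 10642, 69905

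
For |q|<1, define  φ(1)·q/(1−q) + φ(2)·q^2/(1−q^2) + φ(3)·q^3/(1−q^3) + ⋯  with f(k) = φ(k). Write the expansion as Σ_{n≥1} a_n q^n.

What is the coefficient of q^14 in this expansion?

n=14: 1·14 2·7 7·2 14·1  φ→[1+1+6+6]=14

a_14 = 14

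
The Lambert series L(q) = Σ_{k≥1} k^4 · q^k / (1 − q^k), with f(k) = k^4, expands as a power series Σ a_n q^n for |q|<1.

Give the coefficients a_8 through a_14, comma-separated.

4369, 6643, 10642, 14642, 22386, 28562, 40834

n=8: 1·8 2·4 4·2 8·1  f→[1+16+256+4096]=4369
n=9: 1·9 3·3 9·1  f→[1+81+6561]=6643
[q^10] f(10)=10000,f(5)=625,f(2)=16,f(1)=1 ⇒ 10642
[q^11] f(11)=14641,f(1)=1 ⇒ 14642
n=12: 1·12 2·6 3·4 4·3 6·2 12·1  f→[1+16+81+256+1296+20736]=22386
n=13: 1·13 13·1  f→[1+28561]=28562
[q^14] f(1)=1,f(2)=16,f(7)=2401,f(14)=38416 ⇒ 40834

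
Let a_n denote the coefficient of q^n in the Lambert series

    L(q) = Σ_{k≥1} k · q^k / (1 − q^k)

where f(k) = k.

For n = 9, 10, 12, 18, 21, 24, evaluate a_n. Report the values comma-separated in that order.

n=9: 9·1 3·3 1·9  f→[9+3+1]=13
[q^10] f(1)=1,f(2)=2,f(5)=5,f(10)=10 ⇒ 18
q^12  k|12↦f(k): 12:12 6:6 4:4 3:3 2:2 1:1  a_12=28
q^18  k|18↦f(k): 18:18 9:9 6:6 3:3 2:2 1:1  a_18=39
d|21:{21,7,3,1}  Σf=21+7+3+1=32
n=24: 1·24 2·12 3·8 4·6 6·4 8·3 12·2 24·1  f→[1+2+3+4+6+8+12+24]=60

13, 18, 28, 39, 32, 60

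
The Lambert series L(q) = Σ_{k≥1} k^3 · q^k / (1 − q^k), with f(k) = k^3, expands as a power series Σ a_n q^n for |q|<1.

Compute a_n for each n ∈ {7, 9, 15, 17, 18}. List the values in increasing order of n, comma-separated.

344, 757, 3528, 4914, 6813

q^7  k|7↦f(k): 1:1 7:343  a_7=344
n=9: 1·9 3·3 9·1  f→[1+27+729]=757
d|15:{15,5,3,1}  Σf=3375+125+27+1=3528
q^17  k|17↦f(k): 17:4913 1:1  a_17=4914
d|18:{1,2,3,6,9,18}  Σf=1+8+27+216+729+5832=6813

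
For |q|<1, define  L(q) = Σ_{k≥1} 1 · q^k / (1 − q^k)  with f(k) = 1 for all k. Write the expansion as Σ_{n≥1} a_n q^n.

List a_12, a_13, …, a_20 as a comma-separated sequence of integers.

[q^12] f(12)=1,f(6)=1,f(4)=1,f(3)=1,f(2)=1,f(1)=1 ⇒ 6
q^13  k|13↦f(k): 1:1 13:1  a_13=2
d|14:{1,2,7,14}  Σf=1+1+1+1=4
d|15:{1,3,5,15}  Σf=1+1+1+1=4
q^16  k|16↦f(k): 16:1 8:1 4:1 2:1 1:1  a_16=5
[q^17] f(17)=1,f(1)=1 ⇒ 2
d|18:{1,2,3,6,9,18}  Σf=1+1+1+1+1+1=6
n=19: 1·19 19·1  f→[1+1]=2
d|20:{20,10,5,4,2,1}  Σf=1+1+1+1+1+1=6

6, 2, 4, 4, 5, 2, 6, 2, 6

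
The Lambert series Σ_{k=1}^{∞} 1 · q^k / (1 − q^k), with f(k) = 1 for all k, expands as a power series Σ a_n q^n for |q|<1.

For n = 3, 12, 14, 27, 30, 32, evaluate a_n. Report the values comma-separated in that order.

2, 6, 4, 4, 8, 6

n=3: 1·3 3·1  f→[1+1]=2
d|12:{1,2,3,4,6,12}  Σf=1+1+1+1+1+1=6
d|14:{14,7,2,1}  Σf=1+1+1+1=4
d|27:{1,3,9,27}  Σf=1+1+1+1=4
q^30  k|30↦f(k): 30:1 15:1 10:1 6:1 5:1 3:1 2:1 1:1  a_30=8
[q^32] f(1)=1,f(2)=1,f(4)=1,f(8)=1,f(16)=1,f(32)=1 ⇒ 6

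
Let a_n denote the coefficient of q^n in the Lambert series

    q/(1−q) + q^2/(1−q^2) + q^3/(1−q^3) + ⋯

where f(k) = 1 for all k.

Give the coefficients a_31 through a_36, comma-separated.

2, 6, 4, 4, 4, 9

n=31: 1·31 31·1  f→[1+1]=2
n=32: 32·1 16·2 8·4 4·8 2·16 1·32  f→[1+1+1+1+1+1]=6
[q^33] f(33)=1,f(11)=1,f(3)=1,f(1)=1 ⇒ 4
n=34: 1·34 2·17 17·2 34·1  f→[1+1+1+1]=4
d|35:{1,5,7,35}  Σf=1+1+1+1=4
d|36:{1,2,3,4,6,9,12,18,36}  Σf=1+1+1+1+1+1+1+1+1=9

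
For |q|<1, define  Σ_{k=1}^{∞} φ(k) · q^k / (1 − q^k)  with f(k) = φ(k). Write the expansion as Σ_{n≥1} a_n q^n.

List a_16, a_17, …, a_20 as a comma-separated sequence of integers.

q^16  k|16↦φ(k): 16:8 8:4 4:2 2:1 1:1  a_16=16
n=17: 1·17 17·1  φ→[1+16]=17
[q^18] φ(1)=1,φ(2)=1,φ(3)=2,φ(6)=2,φ(9)=6,φ(18)=6 ⇒ 18
n=19: 19·1 1·19  φ→[18+1]=19
q^20  k|20↦φ(k): 20:8 10:4 5:4 4:2 2:1 1:1  a_20=20

16, 17, 18, 19, 20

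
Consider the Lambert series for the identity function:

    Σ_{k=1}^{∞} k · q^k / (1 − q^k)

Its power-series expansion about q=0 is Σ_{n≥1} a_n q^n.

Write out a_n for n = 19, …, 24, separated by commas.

20, 42, 32, 36, 24, 60

[q^19] f(19)=19,f(1)=1 ⇒ 20
d|20:{20,10,5,4,2,1}  Σf=20+10+5+4+2+1=42
[q^21] f(21)=21,f(7)=7,f(3)=3,f(1)=1 ⇒ 32
q^22  k|22↦f(k): 1:1 2:2 11:11 22:22  a_22=36
[q^23] f(1)=1,f(23)=23 ⇒ 24
d|24:{24,12,8,6,4,3,2,1}  Σf=24+12+8+6+4+3+2+1=60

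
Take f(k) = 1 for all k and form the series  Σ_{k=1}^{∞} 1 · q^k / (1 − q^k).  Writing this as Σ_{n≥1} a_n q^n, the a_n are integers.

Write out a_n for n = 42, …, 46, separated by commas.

8, 2, 6, 6, 4

d|42:{42,21,14,7,6,3,2,1}  Σf=1+1+1+1+1+1+1+1=8
d|43:{43,1}  Σf=1+1=2
q^44  k|44↦f(k): 44:1 22:1 11:1 4:1 2:1 1:1  a_44=6
n=45: 1·45 3·15 5·9 9·5 15·3 45·1  f→[1+1+1+1+1+1]=6
[q^46] f(46)=1,f(23)=1,f(2)=1,f(1)=1 ⇒ 4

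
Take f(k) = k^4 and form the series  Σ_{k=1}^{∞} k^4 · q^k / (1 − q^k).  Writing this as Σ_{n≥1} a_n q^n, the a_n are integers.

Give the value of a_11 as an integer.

q^11  k|11↦f(k): 1:1 11:14641  a_11=14642

a_11 = 14642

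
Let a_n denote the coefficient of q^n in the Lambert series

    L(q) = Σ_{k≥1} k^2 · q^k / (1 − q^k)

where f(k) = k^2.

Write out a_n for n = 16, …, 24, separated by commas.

341, 290, 455, 362, 546, 500, 610, 530, 850

n=16: 16·1 8·2 4·4 2·8 1·16  f→[256+64+16+4+1]=341
d|17:{17,1}  Σf=289+1=290
q^18  k|18↦f(k): 1:1 2:4 3:9 6:36 9:81 18:324  a_18=455
[q^19] f(19)=361,f(1)=1 ⇒ 362
q^20  k|20↦f(k): 1:1 2:4 4:16 5:25 10:100 20:400  a_20=546
n=21: 21·1 7·3 3·7 1·21  f→[441+49+9+1]=500
n=22: 1·22 2·11 11·2 22·1  f→[1+4+121+484]=610
d|23:{1,23}  Σf=1+529=530
[q^24] f(1)=1,f(2)=4,f(3)=9,f(4)=16,f(6)=36,f(8)=64,f(12)=144,f(24)=576 ⇒ 850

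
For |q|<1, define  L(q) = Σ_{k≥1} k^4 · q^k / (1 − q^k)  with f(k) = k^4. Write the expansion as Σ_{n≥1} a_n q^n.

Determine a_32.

a_32 = 1118481

d|32:{32,16,8,4,2,1}  Σf=1048576+65536+4096+256+16+1=1118481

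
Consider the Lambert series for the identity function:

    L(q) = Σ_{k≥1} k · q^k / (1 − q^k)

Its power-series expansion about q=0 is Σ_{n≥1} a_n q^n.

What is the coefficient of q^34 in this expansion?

a_34 = 54

d|34:{34,17,2,1}  Σf=34+17+2+1=54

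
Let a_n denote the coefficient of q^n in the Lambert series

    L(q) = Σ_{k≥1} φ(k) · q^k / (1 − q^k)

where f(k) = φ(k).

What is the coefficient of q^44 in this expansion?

n=44: 44·1 22·2 11·4 4·11 2·22 1·44  φ→[20+10+10+2+1+1]=44

a_44 = 44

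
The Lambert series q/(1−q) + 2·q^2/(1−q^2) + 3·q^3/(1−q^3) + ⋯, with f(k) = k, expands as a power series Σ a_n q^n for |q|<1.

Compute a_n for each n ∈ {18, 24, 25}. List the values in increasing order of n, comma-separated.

d|18:{1,2,3,6,9,18}  Σf=1+2+3+6+9+18=39
[q^24] f(24)=24,f(12)=12,f(8)=8,f(6)=6,f(4)=4,f(3)=3,f(2)=2,f(1)=1 ⇒ 60
d|25:{25,5,1}  Σf=25+5+1=31

39, 60, 31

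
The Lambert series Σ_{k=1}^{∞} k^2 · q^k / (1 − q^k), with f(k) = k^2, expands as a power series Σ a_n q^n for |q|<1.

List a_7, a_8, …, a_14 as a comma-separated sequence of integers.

q^7  k|7↦f(k): 1:1 7:49  a_7=50
[q^8] f(8)=64,f(4)=16,f(2)=4,f(1)=1 ⇒ 85
d|9:{9,3,1}  Σf=81+9+1=91
d|10:{10,5,2,1}  Σf=100+25+4+1=130
d|11:{1,11}  Σf=1+121=122
d|12:{12,6,4,3,2,1}  Σf=144+36+16+9+4+1=210
n=13: 13·1 1·13  f→[169+1]=170
[q^14] f(1)=1,f(2)=4,f(7)=49,f(14)=196 ⇒ 250

50, 85, 91, 130, 122, 210, 170, 250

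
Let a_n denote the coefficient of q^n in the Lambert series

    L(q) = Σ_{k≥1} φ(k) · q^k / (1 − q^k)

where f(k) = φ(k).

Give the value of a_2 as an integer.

q^2  k|2↦φ(k): 2:1 1:1  a_2=2

a_2 = 2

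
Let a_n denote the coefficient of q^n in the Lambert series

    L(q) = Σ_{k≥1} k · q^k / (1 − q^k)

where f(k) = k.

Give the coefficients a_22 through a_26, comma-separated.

36, 24, 60, 31, 42

n=22: 1·22 2·11 11·2 22·1  f→[1+2+11+22]=36
q^23  k|23↦f(k): 1:1 23:23  a_23=24
n=24: 1·24 2·12 3·8 4·6 6·4 8·3 12·2 24·1  f→[1+2+3+4+6+8+12+24]=60
n=25: 1·25 5·5 25·1  f→[1+5+25]=31
[q^26] f(1)=1,f(2)=2,f(13)=13,f(26)=26 ⇒ 42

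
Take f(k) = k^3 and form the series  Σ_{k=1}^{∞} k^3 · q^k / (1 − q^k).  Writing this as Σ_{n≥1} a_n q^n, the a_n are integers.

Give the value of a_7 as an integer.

a_7 = 344

q^7  k|7↦f(k): 1:1 7:343  a_7=344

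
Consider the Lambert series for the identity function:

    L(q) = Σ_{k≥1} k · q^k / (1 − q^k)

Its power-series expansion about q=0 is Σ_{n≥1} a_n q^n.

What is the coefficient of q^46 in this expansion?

[q^46] f(46)=46,f(23)=23,f(2)=2,f(1)=1 ⇒ 72

a_46 = 72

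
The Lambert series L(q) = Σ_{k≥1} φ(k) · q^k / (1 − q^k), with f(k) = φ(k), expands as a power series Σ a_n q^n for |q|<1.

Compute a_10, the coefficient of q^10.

[q^10] φ(1)=1,φ(2)=1,φ(5)=4,φ(10)=4 ⇒ 10

a_10 = 10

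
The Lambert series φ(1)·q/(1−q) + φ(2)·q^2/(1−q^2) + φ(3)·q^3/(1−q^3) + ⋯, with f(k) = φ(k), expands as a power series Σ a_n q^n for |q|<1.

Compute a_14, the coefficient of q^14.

n=14: 1·14 2·7 7·2 14·1  φ→[1+1+6+6]=14

a_14 = 14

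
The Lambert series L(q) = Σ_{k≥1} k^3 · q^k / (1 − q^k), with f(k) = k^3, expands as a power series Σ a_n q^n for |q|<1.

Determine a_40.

a_40 = 73710

d|40:{40,20,10,8,5,4,2,1}  Σf=64000+8000+1000+512+125+64+8+1=73710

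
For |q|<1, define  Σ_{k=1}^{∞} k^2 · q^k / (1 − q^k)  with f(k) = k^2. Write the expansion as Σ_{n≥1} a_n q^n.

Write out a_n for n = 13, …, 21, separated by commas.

d|13:{1,13}  Σf=1+169=170
[q^14] f(1)=1,f(2)=4,f(7)=49,f(14)=196 ⇒ 250
d|15:{1,3,5,15}  Σf=1+9+25+225=260
[q^16] f(16)=256,f(8)=64,f(4)=16,f(2)=4,f(1)=1 ⇒ 341
[q^17] f(1)=1,f(17)=289 ⇒ 290
d|18:{1,2,3,6,9,18}  Σf=1+4+9+36+81+324=455
[q^19] f(19)=361,f(1)=1 ⇒ 362
[q^20] f(20)=400,f(10)=100,f(5)=25,f(4)=16,f(2)=4,f(1)=1 ⇒ 546
d|21:{21,7,3,1}  Σf=441+49+9+1=500

170, 250, 260, 341, 290, 455, 362, 546, 500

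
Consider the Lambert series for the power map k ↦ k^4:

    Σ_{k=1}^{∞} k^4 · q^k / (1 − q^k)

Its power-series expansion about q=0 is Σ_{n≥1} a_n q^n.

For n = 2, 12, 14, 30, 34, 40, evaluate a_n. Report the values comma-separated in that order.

17, 22386, 40834, 872644, 1419874, 2734994

d|2:{1,2}  Σf=1+16=17
q^12  k|12↦f(k): 12:20736 6:1296 4:256 3:81 2:16 1:1  a_12=22386
q^14  k|14↦f(k): 1:1 2:16 7:2401 14:38416  a_14=40834
[q^30] f(1)=1,f(2)=16,f(3)=81,f(5)=625,f(6)=1296,f(10)=10000,f(15)=50625,f(30)=810000 ⇒ 872644
n=34: 34·1 17·2 2·17 1·34  f→[1336336+83521+16+1]=1419874
d|40:{1,2,4,5,8,10,20,40}  Σf=1+16+256+625+4096+10000+160000+2560000=2734994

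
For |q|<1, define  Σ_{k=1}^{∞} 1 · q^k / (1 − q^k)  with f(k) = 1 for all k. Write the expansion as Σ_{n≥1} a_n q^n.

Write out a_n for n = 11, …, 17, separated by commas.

d|11:{11,1}  Σf=1+1=2
n=12: 12·1 6·2 4·3 3·4 2·6 1·12  f→[1+1+1+1+1+1]=6
d|13:{1,13}  Σf=1+1=2
q^14  k|14↦f(k): 14:1 7:1 2:1 1:1  a_14=4
[q^15] f(1)=1,f(3)=1,f(5)=1,f(15)=1 ⇒ 4
n=16: 16·1 8·2 4·4 2·8 1·16  f→[1+1+1+1+1]=5
[q^17] f(1)=1,f(17)=1 ⇒ 2

2, 6, 2, 4, 4, 5, 2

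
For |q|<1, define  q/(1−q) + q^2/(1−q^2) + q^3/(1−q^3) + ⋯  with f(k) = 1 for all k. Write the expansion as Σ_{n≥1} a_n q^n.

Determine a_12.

a_12 = 6

[q^12] f(1)=1,f(2)=1,f(3)=1,f(4)=1,f(6)=1,f(12)=1 ⇒ 6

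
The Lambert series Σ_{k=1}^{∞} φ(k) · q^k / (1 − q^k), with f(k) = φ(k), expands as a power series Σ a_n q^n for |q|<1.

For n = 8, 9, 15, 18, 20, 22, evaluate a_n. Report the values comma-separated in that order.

n=8: 8·1 4·2 2·4 1·8  φ→[4+2+1+1]=8
[q^9] φ(9)=6,φ(3)=2,φ(1)=1 ⇒ 9
q^15  k|15↦φ(k): 15:8 5:4 3:2 1:1  a_15=15
n=18: 18·1 9·2 6·3 3·6 2·9 1·18  φ→[6+6+2+2+1+1]=18
n=20: 1·20 2·10 4·5 5·4 10·2 20·1  φ→[1+1+2+4+4+8]=20
d|22:{22,11,2,1}  Σφ=10+10+1+1=22

8, 9, 15, 18, 20, 22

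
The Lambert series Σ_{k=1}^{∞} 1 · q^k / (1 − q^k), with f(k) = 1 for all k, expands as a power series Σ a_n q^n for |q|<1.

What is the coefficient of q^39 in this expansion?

d|39:{1,3,13,39}  Σf=1+1+1+1=4

a_39 = 4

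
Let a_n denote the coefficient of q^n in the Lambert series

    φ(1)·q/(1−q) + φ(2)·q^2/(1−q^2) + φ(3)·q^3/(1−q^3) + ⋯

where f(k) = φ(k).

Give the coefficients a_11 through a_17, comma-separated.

[q^11] φ(11)=10,φ(1)=1 ⇒ 11
d|12:{12,6,4,3,2,1}  Σφ=4+2+2+2+1+1=12
[q^13] φ(1)=1,φ(13)=12 ⇒ 13
q^14  k|14↦φ(k): 1:1 2:1 7:6 14:6  a_14=14
[q^15] φ(1)=1,φ(3)=2,φ(5)=4,φ(15)=8 ⇒ 15
d|16:{16,8,4,2,1}  Σφ=8+4+2+1+1=16
q^17  k|17↦φ(k): 1:1 17:16  a_17=17

11, 12, 13, 14, 15, 16, 17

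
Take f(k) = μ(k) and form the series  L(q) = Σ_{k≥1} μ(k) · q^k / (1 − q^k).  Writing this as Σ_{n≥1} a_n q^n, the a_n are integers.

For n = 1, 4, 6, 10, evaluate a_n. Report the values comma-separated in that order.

[q^1] μ(1)=1 ⇒ 1
[q^4] μ(1)=1,μ(2)=-1,μ(4)=0 ⇒ 0
[q^6] μ(1)=1,μ(2)=-1,μ(3)=-1,μ(6)=1 ⇒ 0
n=10: 1·10 2·5 5·2 10·1  μ→[1+(-1)+(-1)+1]=0

1, 0, 0, 0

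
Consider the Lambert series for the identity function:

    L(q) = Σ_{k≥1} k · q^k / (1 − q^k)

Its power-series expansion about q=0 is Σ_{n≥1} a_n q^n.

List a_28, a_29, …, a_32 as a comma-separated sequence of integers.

n=28: 1·28 2·14 4·7 7·4 14·2 28·1  f→[1+2+4+7+14+28]=56
n=29: 29·1 1·29  f→[29+1]=30
q^30  k|30↦f(k): 30:30 15:15 10:10 6:6 5:5 3:3 2:2 1:1  a_30=72
n=31: 31·1 1·31  f→[31+1]=32
n=32: 32·1 16·2 8·4 4·8 2·16 1·32  f→[32+16+8+4+2+1]=63

56, 30, 72, 32, 63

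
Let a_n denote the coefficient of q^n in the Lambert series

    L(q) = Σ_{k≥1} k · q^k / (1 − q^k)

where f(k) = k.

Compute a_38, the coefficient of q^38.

[q^38] f(38)=38,f(19)=19,f(2)=2,f(1)=1 ⇒ 60

a_38 = 60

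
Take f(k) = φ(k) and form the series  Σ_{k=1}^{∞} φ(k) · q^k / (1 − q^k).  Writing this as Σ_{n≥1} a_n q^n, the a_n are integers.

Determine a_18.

[q^18] φ(1)=1,φ(2)=1,φ(3)=2,φ(6)=2,φ(9)=6,φ(18)=6 ⇒ 18

a_18 = 18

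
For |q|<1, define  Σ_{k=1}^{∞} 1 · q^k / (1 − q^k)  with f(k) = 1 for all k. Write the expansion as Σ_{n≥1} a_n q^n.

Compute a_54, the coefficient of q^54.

[q^54] f(1)=1,f(2)=1,f(3)=1,f(6)=1,f(9)=1,f(18)=1,f(27)=1,f(54)=1 ⇒ 8

a_54 = 8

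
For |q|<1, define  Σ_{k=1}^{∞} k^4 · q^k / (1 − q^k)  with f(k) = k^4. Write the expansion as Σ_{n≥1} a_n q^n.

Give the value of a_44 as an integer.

a_44 = 3997266

d|44:{44,22,11,4,2,1}  Σf=3748096+234256+14641+256+16+1=3997266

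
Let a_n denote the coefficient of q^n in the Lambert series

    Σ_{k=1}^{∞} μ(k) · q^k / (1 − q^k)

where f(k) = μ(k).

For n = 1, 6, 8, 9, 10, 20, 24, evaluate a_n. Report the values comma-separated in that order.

1, 0, 0, 0, 0, 0, 0

[q^1] μ(1)=1 ⇒ 1
d|6:{6,3,2,1}  Σμ=1+(-1)+(-1)+1=0
d|8:{8,4,2,1}  Σμ=0+0+(-1)+1=0
d|9:{9,3,1}  Σμ=0+(-1)+1=0
n=10: 1·10 2·5 5·2 10·1  μ→[1+(-1)+(-1)+1]=0
q^20  k|20↦μ(k): 20:0 10:1 5:-1 4:0 2:-1 1:1  a_20=0
q^24  k|24↦μ(k): 24:0 12:0 8:0 6:1 4:0 3:-1 2:-1 1:1  a_24=0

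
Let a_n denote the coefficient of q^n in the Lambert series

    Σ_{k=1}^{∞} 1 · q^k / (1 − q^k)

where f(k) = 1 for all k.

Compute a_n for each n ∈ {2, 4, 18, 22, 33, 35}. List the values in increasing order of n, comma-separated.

2, 3, 6, 4, 4, 4

n=2: 1·2 2·1  f→[1+1]=2
n=4: 4·1 2·2 1·4  f→[1+1+1]=3
[q^18] f(18)=1,f(9)=1,f(6)=1,f(3)=1,f(2)=1,f(1)=1 ⇒ 6
n=22: 22·1 11·2 2·11 1·22  f→[1+1+1+1]=4
q^33  k|33↦f(k): 33:1 11:1 3:1 1:1  a_33=4
n=35: 1·35 5·7 7·5 35·1  f→[1+1+1+1]=4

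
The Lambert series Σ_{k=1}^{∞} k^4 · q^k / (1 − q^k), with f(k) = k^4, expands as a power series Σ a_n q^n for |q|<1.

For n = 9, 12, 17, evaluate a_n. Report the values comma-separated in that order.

6643, 22386, 83522

d|9:{9,3,1}  Σf=6561+81+1=6643
d|12:{1,2,3,4,6,12}  Σf=1+16+81+256+1296+20736=22386
q^17  k|17↦f(k): 17:83521 1:1  a_17=83522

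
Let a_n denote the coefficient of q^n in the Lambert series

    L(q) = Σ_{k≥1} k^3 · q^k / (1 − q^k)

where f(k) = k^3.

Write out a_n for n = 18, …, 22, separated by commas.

q^18  k|18↦f(k): 1:1 2:8 3:27 6:216 9:729 18:5832  a_18=6813
n=19: 19·1 1·19  f→[6859+1]=6860
q^20  k|20↦f(k): 1:1 2:8 4:64 5:125 10:1000 20:8000  a_20=9198
n=21: 21·1 7·3 3·7 1·21  f→[9261+343+27+1]=9632
[q^22] f(1)=1,f(2)=8,f(11)=1331,f(22)=10648 ⇒ 11988

6813, 6860, 9198, 9632, 11988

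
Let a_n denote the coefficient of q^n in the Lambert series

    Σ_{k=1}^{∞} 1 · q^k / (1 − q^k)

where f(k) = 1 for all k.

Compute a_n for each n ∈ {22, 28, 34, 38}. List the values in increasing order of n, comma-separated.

4, 6, 4, 4

n=22: 22·1 11·2 2·11 1·22  f→[1+1+1+1]=4
n=28: 28·1 14·2 7·4 4·7 2·14 1·28  f→[1+1+1+1+1+1]=6
d|34:{34,17,2,1}  Σf=1+1+1+1=4
[q^38] f(1)=1,f(2)=1,f(19)=1,f(38)=1 ⇒ 4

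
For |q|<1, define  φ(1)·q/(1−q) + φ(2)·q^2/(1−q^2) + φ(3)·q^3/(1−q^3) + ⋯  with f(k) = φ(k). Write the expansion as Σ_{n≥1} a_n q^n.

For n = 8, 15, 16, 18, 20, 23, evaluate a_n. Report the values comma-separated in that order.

d|8:{1,2,4,8}  Σφ=1+1+2+4=8
q^15  k|15↦φ(k): 15:8 5:4 3:2 1:1  a_15=15
q^16  k|16↦φ(k): 1:1 2:1 4:2 8:4 16:8  a_16=16
d|18:{1,2,3,6,9,18}  Σφ=1+1+2+2+6+6=18
d|20:{20,10,5,4,2,1}  Σφ=8+4+4+2+1+1=20
[q^23] φ(1)=1,φ(23)=22 ⇒ 23

8, 15, 16, 18, 20, 23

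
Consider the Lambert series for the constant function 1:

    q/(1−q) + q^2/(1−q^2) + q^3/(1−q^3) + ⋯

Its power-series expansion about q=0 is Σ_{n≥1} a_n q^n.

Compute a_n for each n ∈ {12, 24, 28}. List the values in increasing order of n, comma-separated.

6, 8, 6

[q^12] f(1)=1,f(2)=1,f(3)=1,f(4)=1,f(6)=1,f(12)=1 ⇒ 6
q^24  k|24↦f(k): 24:1 12:1 8:1 6:1 4:1 3:1 2:1 1:1  a_24=8
d|28:{1,2,4,7,14,28}  Σf=1+1+1+1+1+1=6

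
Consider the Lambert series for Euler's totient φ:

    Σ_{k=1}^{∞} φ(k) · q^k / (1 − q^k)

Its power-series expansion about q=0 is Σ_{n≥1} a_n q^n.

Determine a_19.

[q^19] φ(19)=18,φ(1)=1 ⇒ 19

a_19 = 19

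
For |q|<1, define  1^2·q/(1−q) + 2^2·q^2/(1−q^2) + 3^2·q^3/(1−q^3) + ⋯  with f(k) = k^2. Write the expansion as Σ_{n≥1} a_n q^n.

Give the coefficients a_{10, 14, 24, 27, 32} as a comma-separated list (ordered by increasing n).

130, 250, 850, 820, 1365

q^10  k|10↦f(k): 10:100 5:25 2:4 1:1  a_10=130
[q^14] f(14)=196,f(7)=49,f(2)=4,f(1)=1 ⇒ 250
[q^24] f(24)=576,f(12)=144,f(8)=64,f(6)=36,f(4)=16,f(3)=9,f(2)=4,f(1)=1 ⇒ 850
d|27:{1,3,9,27}  Σf=1+9+81+729=820
d|32:{32,16,8,4,2,1}  Σf=1024+256+64+16+4+1=1365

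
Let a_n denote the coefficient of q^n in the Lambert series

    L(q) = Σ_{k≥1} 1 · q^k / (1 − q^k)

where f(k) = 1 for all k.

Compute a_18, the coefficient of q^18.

a_18 = 6

[q^18] f(1)=1,f(2)=1,f(3)=1,f(6)=1,f(9)=1,f(18)=1 ⇒ 6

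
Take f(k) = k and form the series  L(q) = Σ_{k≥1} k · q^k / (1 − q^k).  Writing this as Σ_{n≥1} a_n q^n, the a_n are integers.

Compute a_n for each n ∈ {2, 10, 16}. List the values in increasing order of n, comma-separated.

3, 18, 31

d|2:{2,1}  Σf=2+1=3
q^10  k|10↦f(k): 1:1 2:2 5:5 10:10  a_10=18
q^16  k|16↦f(k): 1:1 2:2 4:4 8:8 16:16  a_16=31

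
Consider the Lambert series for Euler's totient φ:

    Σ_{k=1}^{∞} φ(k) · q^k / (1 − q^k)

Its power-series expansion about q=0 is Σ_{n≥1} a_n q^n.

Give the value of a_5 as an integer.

d|5:{1,5}  Σφ=1+4=5

a_5 = 5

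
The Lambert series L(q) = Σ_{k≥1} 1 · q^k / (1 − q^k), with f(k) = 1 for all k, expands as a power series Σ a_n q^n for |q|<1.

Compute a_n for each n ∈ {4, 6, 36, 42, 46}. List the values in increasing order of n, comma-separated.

d|4:{4,2,1}  Σf=1+1+1=3
q^6  k|6↦f(k): 1:1 2:1 3:1 6:1  a_6=4
q^36  k|36↦f(k): 1:1 2:1 3:1 4:1 6:1 9:1 12:1 18:1 36:1  a_36=9
n=42: 42·1 21·2 14·3 7·6 6·7 3·14 2·21 1·42  f→[1+1+1+1+1+1+1+1]=8
[q^46] f(46)=1,f(23)=1,f(2)=1,f(1)=1 ⇒ 4

3, 4, 9, 8, 4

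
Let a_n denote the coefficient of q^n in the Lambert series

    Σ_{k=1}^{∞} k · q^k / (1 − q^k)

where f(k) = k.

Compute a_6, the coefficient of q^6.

a_6 = 12

n=6: 6·1 3·2 2·3 1·6  f→[6+3+2+1]=12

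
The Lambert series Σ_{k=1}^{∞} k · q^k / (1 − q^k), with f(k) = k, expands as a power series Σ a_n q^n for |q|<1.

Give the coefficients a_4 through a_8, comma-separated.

n=4: 1·4 2·2 4·1  f→[1+2+4]=7
d|5:{1,5}  Σf=1+5=6
d|6:{1,2,3,6}  Σf=1+2+3+6=12
[q^7] f(7)=7,f(1)=1 ⇒ 8
q^8  k|8↦f(k): 1:1 2:2 4:4 8:8  a_8=15

7, 6, 12, 8, 15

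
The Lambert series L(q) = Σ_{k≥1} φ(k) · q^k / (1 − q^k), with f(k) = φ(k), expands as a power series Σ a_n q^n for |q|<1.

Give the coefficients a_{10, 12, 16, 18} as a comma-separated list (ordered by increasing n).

q^10  k|10↦φ(k): 10:4 5:4 2:1 1:1  a_10=10
q^12  k|12↦φ(k): 12:4 6:2 4:2 3:2 2:1 1:1  a_12=12
n=16: 16·1 8·2 4·4 2·8 1·16  φ→[8+4+2+1+1]=16
q^18  k|18↦φ(k): 1:1 2:1 3:2 6:2 9:6 18:6  a_18=18

10, 12, 16, 18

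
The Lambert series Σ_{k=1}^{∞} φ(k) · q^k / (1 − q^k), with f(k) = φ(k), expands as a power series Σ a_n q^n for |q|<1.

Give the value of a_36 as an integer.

q^36  k|36↦φ(k): 36:12 18:6 12:4 9:6 6:2 4:2 3:2 2:1 1:1  a_36=36

a_36 = 36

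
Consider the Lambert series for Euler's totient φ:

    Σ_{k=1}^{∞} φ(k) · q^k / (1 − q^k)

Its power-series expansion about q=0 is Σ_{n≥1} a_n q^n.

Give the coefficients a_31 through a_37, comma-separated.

n=31: 1·31 31·1  φ→[1+30]=31
[q^32] φ(1)=1,φ(2)=1,φ(4)=2,φ(8)=4,φ(16)=8,φ(32)=16 ⇒ 32
q^33  k|33↦φ(k): 1:1 3:2 11:10 33:20  a_33=33
d|34:{1,2,17,34}  Σφ=1+1+16+16=34
n=35: 35·1 7·5 5·7 1·35  φ→[24+6+4+1]=35
n=36: 1·36 2·18 3·12 4·9 6·6 9·4 12·3 18·2 36·1  φ→[1+1+2+2+2+6+4+6+12]=36
d|37:{37,1}  Σφ=36+1=37

31, 32, 33, 34, 35, 36, 37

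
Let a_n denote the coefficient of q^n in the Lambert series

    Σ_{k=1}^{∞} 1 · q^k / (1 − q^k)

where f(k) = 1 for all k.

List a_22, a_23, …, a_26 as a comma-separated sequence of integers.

4, 2, 8, 3, 4

n=22: 1·22 2·11 11·2 22·1  f→[1+1+1+1]=4
q^23  k|23↦f(k): 23:1 1:1  a_23=2
n=24: 1·24 2·12 3·8 4·6 6·4 8·3 12·2 24·1  f→[1+1+1+1+1+1+1+1]=8
[q^25] f(25)=1,f(5)=1,f(1)=1 ⇒ 3
q^26  k|26↦f(k): 26:1 13:1 2:1 1:1  a_26=4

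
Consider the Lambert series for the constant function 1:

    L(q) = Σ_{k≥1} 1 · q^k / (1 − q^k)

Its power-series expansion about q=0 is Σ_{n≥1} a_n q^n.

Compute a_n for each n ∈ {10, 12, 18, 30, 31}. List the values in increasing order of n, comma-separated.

4, 6, 6, 8, 2

n=10: 10·1 5·2 2·5 1·10  f→[1+1+1+1]=4
d|12:{12,6,4,3,2,1}  Σf=1+1+1+1+1+1=6
n=18: 18·1 9·2 6·3 3·6 2·9 1·18  f→[1+1+1+1+1+1]=6
n=30: 30·1 15·2 10·3 6·5 5·6 3·10 2·15 1·30  f→[1+1+1+1+1+1+1+1]=8
d|31:{31,1}  Σf=1+1=2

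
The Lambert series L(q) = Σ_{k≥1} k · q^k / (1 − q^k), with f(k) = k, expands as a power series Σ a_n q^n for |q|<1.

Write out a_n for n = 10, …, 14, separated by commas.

18, 12, 28, 14, 24

n=10: 1·10 2·5 5·2 10·1  f→[1+2+5+10]=18
n=11: 11·1 1·11  f→[11+1]=12
[q^12] f(12)=12,f(6)=6,f(4)=4,f(3)=3,f(2)=2,f(1)=1 ⇒ 28
n=13: 13·1 1·13  f→[13+1]=14
d|14:{1,2,7,14}  Σf=1+2+7+14=24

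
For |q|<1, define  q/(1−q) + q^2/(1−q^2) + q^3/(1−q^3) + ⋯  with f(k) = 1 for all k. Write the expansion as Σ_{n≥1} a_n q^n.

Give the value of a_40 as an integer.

n=40: 1·40 2·20 4·10 5·8 8·5 10·4 20·2 40·1  f→[1+1+1+1+1+1+1+1]=8

a_40 = 8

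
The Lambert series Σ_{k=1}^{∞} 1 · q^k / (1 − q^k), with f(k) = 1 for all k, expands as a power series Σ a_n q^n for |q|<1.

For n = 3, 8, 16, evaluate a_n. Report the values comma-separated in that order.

[q^3] f(1)=1,f(3)=1 ⇒ 2
q^8  k|8↦f(k): 1:1 2:1 4:1 8:1  a_8=4
d|16:{16,8,4,2,1}  Σf=1+1+1+1+1=5

2, 4, 5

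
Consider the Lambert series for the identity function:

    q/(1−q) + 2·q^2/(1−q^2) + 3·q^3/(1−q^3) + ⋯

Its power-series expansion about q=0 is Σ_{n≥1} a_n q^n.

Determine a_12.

d|12:{12,6,4,3,2,1}  Σf=12+6+4+3+2+1=28

a_12 = 28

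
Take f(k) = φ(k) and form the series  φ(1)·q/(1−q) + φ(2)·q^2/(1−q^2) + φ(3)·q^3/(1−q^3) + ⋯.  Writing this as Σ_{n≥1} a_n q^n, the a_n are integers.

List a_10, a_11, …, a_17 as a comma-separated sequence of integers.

d|10:{10,5,2,1}  Σφ=4+4+1+1=10
n=11: 11·1 1·11  φ→[10+1]=11
n=12: 1·12 2·6 3·4 4·3 6·2 12·1  φ→[1+1+2+2+2+4]=12
q^13  k|13↦φ(k): 13:12 1:1  a_13=13
d|14:{14,7,2,1}  Σφ=6+6+1+1=14
q^15  k|15↦φ(k): 1:1 3:2 5:4 15:8  a_15=15
n=16: 1·16 2·8 4·4 8·2 16·1  φ→[1+1+2+4+8]=16
[q^17] φ(1)=1,φ(17)=16 ⇒ 17

10, 11, 12, 13, 14, 15, 16, 17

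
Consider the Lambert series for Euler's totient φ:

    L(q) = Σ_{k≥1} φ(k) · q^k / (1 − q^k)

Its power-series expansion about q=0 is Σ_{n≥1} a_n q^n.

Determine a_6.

d|6:{6,3,2,1}  Σφ=2+2+1+1=6

a_6 = 6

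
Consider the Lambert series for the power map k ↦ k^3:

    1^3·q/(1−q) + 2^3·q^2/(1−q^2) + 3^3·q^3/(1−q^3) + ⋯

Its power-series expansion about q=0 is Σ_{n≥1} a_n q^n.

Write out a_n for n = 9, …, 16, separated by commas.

n=9: 1·9 3·3 9·1  f→[1+27+729]=757
n=10: 10·1 5·2 2·5 1·10  f→[1000+125+8+1]=1134
n=11: 1·11 11·1  f→[1+1331]=1332
n=12: 1·12 2·6 3·4 4·3 6·2 12·1  f→[1+8+27+64+216+1728]=2044
q^13  k|13↦f(k): 13:2197 1:1  a_13=2198
n=14: 14·1 7·2 2·7 1·14  f→[2744+343+8+1]=3096
q^15  k|15↦f(k): 1:1 3:27 5:125 15:3375  a_15=3528
d|16:{1,2,4,8,16}  Σf=1+8+64+512+4096=4681

757, 1134, 1332, 2044, 2198, 3096, 3528, 4681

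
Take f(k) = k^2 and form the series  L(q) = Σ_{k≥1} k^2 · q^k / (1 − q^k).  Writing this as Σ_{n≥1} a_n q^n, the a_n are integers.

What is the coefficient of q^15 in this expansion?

q^15  k|15↦f(k): 1:1 3:9 5:25 15:225  a_15=260

a_15 = 260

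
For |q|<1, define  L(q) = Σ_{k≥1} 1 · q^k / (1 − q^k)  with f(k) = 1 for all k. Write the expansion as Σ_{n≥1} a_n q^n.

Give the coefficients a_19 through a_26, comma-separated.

q^19  k|19↦f(k): 19:1 1:1  a_19=2
d|20:{20,10,5,4,2,1}  Σf=1+1+1+1+1+1=6
d|21:{21,7,3,1}  Σf=1+1+1+1=4
q^22  k|22↦f(k): 22:1 11:1 2:1 1:1  a_22=4
n=23: 23·1 1·23  f→[1+1]=2
[q^24] f(24)=1,f(12)=1,f(8)=1,f(6)=1,f(4)=1,f(3)=1,f(2)=1,f(1)=1 ⇒ 8
[q^25] f(1)=1,f(5)=1,f(25)=1 ⇒ 3
q^26  k|26↦f(k): 26:1 13:1 2:1 1:1  a_26=4

2, 6, 4, 4, 2, 8, 3, 4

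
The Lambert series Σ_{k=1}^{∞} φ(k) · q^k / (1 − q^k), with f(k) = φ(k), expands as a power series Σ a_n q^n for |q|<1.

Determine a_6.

[q^6] φ(1)=1,φ(2)=1,φ(3)=2,φ(6)=2 ⇒ 6

a_6 = 6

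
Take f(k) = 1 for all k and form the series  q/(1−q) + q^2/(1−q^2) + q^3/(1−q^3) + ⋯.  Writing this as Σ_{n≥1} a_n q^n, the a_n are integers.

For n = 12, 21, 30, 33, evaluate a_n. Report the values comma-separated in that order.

d|12:{1,2,3,4,6,12}  Σf=1+1+1+1+1+1=6
q^21  k|21↦f(k): 1:1 3:1 7:1 21:1  a_21=4
n=30: 1·30 2·15 3·10 5·6 6·5 10·3 15·2 30·1  f→[1+1+1+1+1+1+1+1]=8
q^33  k|33↦f(k): 1:1 3:1 11:1 33:1  a_33=4

6, 4, 8, 4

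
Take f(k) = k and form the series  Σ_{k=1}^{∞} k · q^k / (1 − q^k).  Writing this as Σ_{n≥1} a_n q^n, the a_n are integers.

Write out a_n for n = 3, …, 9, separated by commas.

4, 7, 6, 12, 8, 15, 13

n=3: 3·1 1·3  f→[3+1]=4
[q^4] f(1)=1,f(2)=2,f(4)=4 ⇒ 7
q^5  k|5↦f(k): 1:1 5:5  a_5=6
[q^6] f(1)=1,f(2)=2,f(3)=3,f(6)=6 ⇒ 12
n=7: 1·7 7·1  f→[1+7]=8
q^8  k|8↦f(k): 8:8 4:4 2:2 1:1  a_8=15
[q^9] f(1)=1,f(3)=3,f(9)=9 ⇒ 13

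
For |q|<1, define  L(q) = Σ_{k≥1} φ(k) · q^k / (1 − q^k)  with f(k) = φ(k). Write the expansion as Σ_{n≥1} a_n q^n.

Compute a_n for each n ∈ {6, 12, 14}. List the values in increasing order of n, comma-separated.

d|6:{6,3,2,1}  Σφ=2+2+1+1=6
q^12  k|12↦φ(k): 12:4 6:2 4:2 3:2 2:1 1:1  a_12=12
q^14  k|14↦φ(k): 14:6 7:6 2:1 1:1  a_14=14

6, 12, 14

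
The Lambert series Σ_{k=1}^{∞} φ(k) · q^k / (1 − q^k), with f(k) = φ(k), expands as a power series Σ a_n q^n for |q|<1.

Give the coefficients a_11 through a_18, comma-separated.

d|11:{11,1}  Σφ=10+1=11
n=12: 12·1 6·2 4·3 3·4 2·6 1·12  φ→[4+2+2+2+1+1]=12
n=13: 1·13 13·1  φ→[1+12]=13
q^14  k|14↦φ(k): 14:6 7:6 2:1 1:1  a_14=14
d|15:{1,3,5,15}  Σφ=1+2+4+8=15
[q^16] φ(16)=8,φ(8)=4,φ(4)=2,φ(2)=1,φ(1)=1 ⇒ 16
n=17: 17·1 1·17  φ→[16+1]=17
d|18:{18,9,6,3,2,1}  Σφ=6+6+2+2+1+1=18

11, 12, 13, 14, 15, 16, 17, 18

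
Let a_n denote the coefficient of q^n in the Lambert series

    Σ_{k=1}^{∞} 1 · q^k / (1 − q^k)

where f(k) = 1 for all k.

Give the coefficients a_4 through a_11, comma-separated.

3, 2, 4, 2, 4, 3, 4, 2

[q^4] f(1)=1,f(2)=1,f(4)=1 ⇒ 3
[q^5] f(1)=1,f(5)=1 ⇒ 2
d|6:{6,3,2,1}  Σf=1+1+1+1=4
[q^7] f(1)=1,f(7)=1 ⇒ 2
n=8: 8·1 4·2 2·4 1·8  f→[1+1+1+1]=4
n=9: 1·9 3·3 9·1  f→[1+1+1]=3
d|10:{10,5,2,1}  Σf=1+1+1+1=4
d|11:{1,11}  Σf=1+1=2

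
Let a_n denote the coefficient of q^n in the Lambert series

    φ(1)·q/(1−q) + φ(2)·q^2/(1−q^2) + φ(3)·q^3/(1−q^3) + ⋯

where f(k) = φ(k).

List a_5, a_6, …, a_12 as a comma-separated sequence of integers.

[q^5] φ(1)=1,φ(5)=4 ⇒ 5
q^6  k|6↦φ(k): 6:2 3:2 2:1 1:1  a_6=6
q^7  k|7↦φ(k): 1:1 7:6  a_7=7
q^8  k|8↦φ(k): 8:4 4:2 2:1 1:1  a_8=8
[q^9] φ(9)=6,φ(3)=2,φ(1)=1 ⇒ 9
d|10:{1,2,5,10}  Σφ=1+1+4+4=10
n=11: 11·1 1·11  φ→[10+1]=11
[q^12] φ(12)=4,φ(6)=2,φ(4)=2,φ(3)=2,φ(2)=1,φ(1)=1 ⇒ 12

5, 6, 7, 8, 9, 10, 11, 12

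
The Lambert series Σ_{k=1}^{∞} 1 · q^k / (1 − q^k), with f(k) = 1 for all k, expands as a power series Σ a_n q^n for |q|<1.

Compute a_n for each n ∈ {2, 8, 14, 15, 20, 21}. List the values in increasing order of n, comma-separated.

2, 4, 4, 4, 6, 4

q^2  k|2↦f(k): 1:1 2:1  a_2=2
[q^8] f(8)=1,f(4)=1,f(2)=1,f(1)=1 ⇒ 4
q^14  k|14↦f(k): 1:1 2:1 7:1 14:1  a_14=4
d|15:{1,3,5,15}  Σf=1+1+1+1=4
q^20  k|20↦f(k): 1:1 2:1 4:1 5:1 10:1 20:1  a_20=6
[q^21] f(1)=1,f(3)=1,f(7)=1,f(21)=1 ⇒ 4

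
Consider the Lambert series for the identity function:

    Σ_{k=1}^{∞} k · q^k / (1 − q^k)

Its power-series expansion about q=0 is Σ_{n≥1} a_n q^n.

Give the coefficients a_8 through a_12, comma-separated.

[q^8] f(8)=8,f(4)=4,f(2)=2,f(1)=1 ⇒ 15
q^9  k|9↦f(k): 1:1 3:3 9:9  a_9=13
n=10: 10·1 5·2 2·5 1·10  f→[10+5+2+1]=18
n=11: 1·11 11·1  f→[1+11]=12
n=12: 12·1 6·2 4·3 3·4 2·6 1·12  f→[12+6+4+3+2+1]=28

15, 13, 18, 12, 28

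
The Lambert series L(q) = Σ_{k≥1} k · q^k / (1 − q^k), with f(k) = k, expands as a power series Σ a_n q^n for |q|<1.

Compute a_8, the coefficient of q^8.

d|8:{8,4,2,1}  Σf=8+4+2+1=15

a_8 = 15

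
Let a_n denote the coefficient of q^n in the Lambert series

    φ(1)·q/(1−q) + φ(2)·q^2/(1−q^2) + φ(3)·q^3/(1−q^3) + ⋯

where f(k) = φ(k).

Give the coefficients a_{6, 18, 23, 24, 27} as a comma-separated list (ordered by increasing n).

[q^6] φ(1)=1,φ(2)=1,φ(3)=2,φ(6)=2 ⇒ 6
d|18:{18,9,6,3,2,1}  Σφ=6+6+2+2+1+1=18
d|23:{1,23}  Σφ=1+22=23
[q^24] φ(1)=1,φ(2)=1,φ(3)=2,φ(4)=2,φ(6)=2,φ(8)=4,φ(12)=4,φ(24)=8 ⇒ 24
d|27:{27,9,3,1}  Σφ=18+6+2+1=27

6, 18, 23, 24, 27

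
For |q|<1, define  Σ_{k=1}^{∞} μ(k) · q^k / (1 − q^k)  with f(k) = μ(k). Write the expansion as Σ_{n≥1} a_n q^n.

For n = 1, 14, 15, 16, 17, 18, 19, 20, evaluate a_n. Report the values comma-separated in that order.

q^1  k|1↦μ(k): 1:1  a_1=1
[q^14] μ(14)=1,μ(7)=-1,μ(2)=-1,μ(1)=1 ⇒ 0
n=15: 1·15 3·5 5·3 15·1  μ→[1+(-1)+(-1)+1]=0
[q^16] μ(16)=0,μ(8)=0,μ(4)=0,μ(2)=-1,μ(1)=1 ⇒ 0
d|17:{1,17}  Σμ=1+(-1)=0
[q^18] μ(1)=1,μ(2)=-1,μ(3)=-1,μ(6)=1,μ(9)=0,μ(18)=0 ⇒ 0
q^19  k|19↦μ(k): 1:1 19:-1  a_19=0
[q^20] μ(1)=1,μ(2)=-1,μ(4)=0,μ(5)=-1,μ(10)=1,μ(20)=0 ⇒ 0

1, 0, 0, 0, 0, 0, 0, 0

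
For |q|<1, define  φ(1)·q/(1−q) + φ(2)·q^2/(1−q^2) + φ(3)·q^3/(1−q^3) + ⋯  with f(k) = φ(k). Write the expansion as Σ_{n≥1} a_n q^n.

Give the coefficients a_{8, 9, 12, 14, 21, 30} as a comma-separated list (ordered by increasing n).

n=8: 8·1 4·2 2·4 1·8  φ→[4+2+1+1]=8
d|9:{9,3,1}  Σφ=6+2+1=9
n=12: 12·1 6·2 4·3 3·4 2·6 1·12  φ→[4+2+2+2+1+1]=12
d|14:{1,2,7,14}  Σφ=1+1+6+6=14
q^21  k|21↦φ(k): 21:12 7:6 3:2 1:1  a_21=21
[q^30] φ(1)=1,φ(2)=1,φ(3)=2,φ(5)=4,φ(6)=2,φ(10)=4,φ(15)=8,φ(30)=8 ⇒ 30

8, 9, 12, 14, 21, 30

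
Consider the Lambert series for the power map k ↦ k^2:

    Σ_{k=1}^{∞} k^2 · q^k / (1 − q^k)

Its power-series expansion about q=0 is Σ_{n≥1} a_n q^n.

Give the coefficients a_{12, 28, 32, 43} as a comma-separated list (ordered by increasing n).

d|12:{12,6,4,3,2,1}  Σf=144+36+16+9+4+1=210
[q^28] f(1)=1,f(2)=4,f(4)=16,f(7)=49,f(14)=196,f(28)=784 ⇒ 1050
[q^32] f(32)=1024,f(16)=256,f(8)=64,f(4)=16,f(2)=4,f(1)=1 ⇒ 1365
[q^43] f(43)=1849,f(1)=1 ⇒ 1850

210, 1050, 1365, 1850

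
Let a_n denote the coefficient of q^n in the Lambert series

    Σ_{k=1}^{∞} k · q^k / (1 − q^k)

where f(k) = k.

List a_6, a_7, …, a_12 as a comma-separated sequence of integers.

n=6: 1·6 2·3 3·2 6·1  f→[1+2+3+6]=12
n=7: 7·1 1·7  f→[7+1]=8
n=8: 8·1 4·2 2·4 1·8  f→[8+4+2+1]=15
[q^9] f(9)=9,f(3)=3,f(1)=1 ⇒ 13
q^10  k|10↦f(k): 1:1 2:2 5:5 10:10  a_10=18
n=11: 11·1 1·11  f→[11+1]=12
d|12:{12,6,4,3,2,1}  Σf=12+6+4+3+2+1=28

12, 8, 15, 13, 18, 12, 28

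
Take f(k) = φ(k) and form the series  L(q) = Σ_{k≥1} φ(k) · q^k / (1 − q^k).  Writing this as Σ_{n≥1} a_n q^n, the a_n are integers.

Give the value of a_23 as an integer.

d|23:{1,23}  Σφ=1+22=23

a_23 = 23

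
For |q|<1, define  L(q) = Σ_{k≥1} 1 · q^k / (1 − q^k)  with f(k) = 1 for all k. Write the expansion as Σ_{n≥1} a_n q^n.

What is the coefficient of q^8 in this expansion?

n=8: 8·1 4·2 2·4 1·8  f→[1+1+1+1]=4

a_8 = 4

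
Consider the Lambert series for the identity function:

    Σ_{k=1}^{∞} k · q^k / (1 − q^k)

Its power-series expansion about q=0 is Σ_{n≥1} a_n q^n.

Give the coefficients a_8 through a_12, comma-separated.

15, 13, 18, 12, 28

[q^8] f(8)=8,f(4)=4,f(2)=2,f(1)=1 ⇒ 15
[q^9] f(9)=9,f(3)=3,f(1)=1 ⇒ 13
n=10: 1·10 2·5 5·2 10·1  f→[1+2+5+10]=18
q^11  k|11↦f(k): 11:11 1:1  a_11=12
n=12: 12·1 6·2 4·3 3·4 2·6 1·12  f→[12+6+4+3+2+1]=28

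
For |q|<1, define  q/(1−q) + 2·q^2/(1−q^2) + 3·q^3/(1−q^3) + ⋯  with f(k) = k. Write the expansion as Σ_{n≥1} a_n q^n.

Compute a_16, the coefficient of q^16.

d|16:{16,8,4,2,1}  Σf=16+8+4+2+1=31

a_16 = 31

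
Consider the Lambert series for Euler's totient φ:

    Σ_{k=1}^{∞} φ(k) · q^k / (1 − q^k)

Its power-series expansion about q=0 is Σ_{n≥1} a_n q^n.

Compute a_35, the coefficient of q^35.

d|35:{1,5,7,35}  Σφ=1+4+6+24=35

a_35 = 35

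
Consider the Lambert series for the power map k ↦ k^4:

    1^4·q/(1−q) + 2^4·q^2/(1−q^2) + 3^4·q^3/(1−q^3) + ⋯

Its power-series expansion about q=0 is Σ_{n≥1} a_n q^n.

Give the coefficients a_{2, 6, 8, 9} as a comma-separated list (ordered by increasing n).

17, 1394, 4369, 6643

q^2  k|2↦f(k): 1:1 2:16  a_2=17
q^6  k|6↦f(k): 6:1296 3:81 2:16 1:1  a_6=1394
d|8:{1,2,4,8}  Σf=1+16+256+4096=4369
[q^9] f(1)=1,f(3)=81,f(9)=6561 ⇒ 6643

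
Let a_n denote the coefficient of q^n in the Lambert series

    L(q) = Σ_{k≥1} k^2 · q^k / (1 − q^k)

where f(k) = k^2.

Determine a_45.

a_45 = 2366

n=45: 45·1 15·3 9·5 5·9 3·15 1·45  f→[2025+225+81+25+9+1]=2366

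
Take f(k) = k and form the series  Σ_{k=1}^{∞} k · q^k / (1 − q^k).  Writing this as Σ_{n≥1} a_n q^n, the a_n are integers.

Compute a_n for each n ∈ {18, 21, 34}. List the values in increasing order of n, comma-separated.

39, 32, 54

q^18  k|18↦f(k): 1:1 2:2 3:3 6:6 9:9 18:18  a_18=39
n=21: 21·1 7·3 3·7 1·21  f→[21+7+3+1]=32
n=34: 34·1 17·2 2·17 1·34  f→[34+17+2+1]=54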